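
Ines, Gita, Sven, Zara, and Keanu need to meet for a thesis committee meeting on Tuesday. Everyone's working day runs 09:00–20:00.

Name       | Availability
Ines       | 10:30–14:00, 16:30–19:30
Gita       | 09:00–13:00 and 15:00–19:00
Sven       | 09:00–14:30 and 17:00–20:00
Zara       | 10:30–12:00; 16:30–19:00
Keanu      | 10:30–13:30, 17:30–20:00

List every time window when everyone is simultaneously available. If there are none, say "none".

10:30-12:00, 17:30-19:00

Ines ∩ Gita: 10:30-13:00, 16:30-19:00.
Ines ∩ Gita ∩ Sven: 10:30-13:00, 17:00-19:00.
Ines ∩ Gita ∩ Sven ∩ Zara: 10:30-12:00, 17:00-19:00.
Ines ∩ Gita ∩ Sven ∩ Zara ∩ Keanu: 10:30-12:00, 17:30-19:00.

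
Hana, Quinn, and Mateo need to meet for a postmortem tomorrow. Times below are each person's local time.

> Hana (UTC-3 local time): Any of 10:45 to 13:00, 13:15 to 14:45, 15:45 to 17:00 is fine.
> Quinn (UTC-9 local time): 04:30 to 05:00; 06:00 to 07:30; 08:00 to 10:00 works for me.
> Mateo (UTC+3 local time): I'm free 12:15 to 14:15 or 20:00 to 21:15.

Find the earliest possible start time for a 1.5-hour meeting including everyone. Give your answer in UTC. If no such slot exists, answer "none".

Hana in UTC: 13:45-16:00, 16:15-17:45, 18:45-20:00 (add 3h to convert from UTC-3).
Quinn in UTC: 13:30-14:00, 15:00-16:30, 17:00-19:00 (add 9h to convert from UTC-9).
Mateo in UTC: 09:15-11:15, 17:00-18:15 (subtract 3h to convert from UTC+3).
Hana ∩ Quinn: 13:45-14:00, 15:00-16:00, 16:15-16:30, 17:00-17:45, 18:45-19:00.
Hana ∩ Quinn ∩ Mateo: 17:00-17:45.
Those are the intersection windows.
No common window is at least 90 minutes long.

none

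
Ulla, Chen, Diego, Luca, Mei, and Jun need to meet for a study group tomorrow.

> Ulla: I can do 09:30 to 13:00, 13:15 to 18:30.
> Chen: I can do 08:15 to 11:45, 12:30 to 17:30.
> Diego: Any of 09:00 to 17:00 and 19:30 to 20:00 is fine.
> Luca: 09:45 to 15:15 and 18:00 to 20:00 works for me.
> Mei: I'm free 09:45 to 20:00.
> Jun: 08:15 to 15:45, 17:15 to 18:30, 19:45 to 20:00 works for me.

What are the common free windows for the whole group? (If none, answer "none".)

09:45-11:45, 12:30-13:00, 13:15-15:15

Ulla ∩ Chen: 09:30-11:45, 12:30-13:00, 13:15-17:30.
Ulla ∩ Chen ∩ Diego: 09:30-11:45, 12:30-13:00, 13:15-17:00.
Ulla ∩ Chen ∩ Diego ∩ Luca: 09:45-11:45, 12:30-13:00, 13:15-15:15.
Ulla ∩ Chen ∩ Diego ∩ Luca ∩ Mei: 09:45-11:45, 12:30-13:00, 13:15-15:15.
Ulla ∩ Chen ∩ Diego ∩ Luca ∩ Mei ∩ Jun: 09:45-11:45, 12:30-13:00, 13:15-15:15.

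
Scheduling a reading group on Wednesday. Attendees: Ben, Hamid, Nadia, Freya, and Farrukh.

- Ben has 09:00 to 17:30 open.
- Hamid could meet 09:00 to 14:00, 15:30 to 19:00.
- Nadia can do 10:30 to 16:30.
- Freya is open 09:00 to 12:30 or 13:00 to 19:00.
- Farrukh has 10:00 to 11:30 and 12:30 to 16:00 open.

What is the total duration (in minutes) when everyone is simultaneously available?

150

Ben ∩ Hamid: 09:00-14:00, 15:30-17:30.
Ben ∩ Hamid ∩ Nadia: 10:30-14:00, 15:30-16:30.
Ben ∩ Hamid ∩ Nadia ∩ Freya: 10:30-12:30, 13:00-14:00, 15:30-16:30.
Ben ∩ Hamid ∩ Nadia ∩ Freya ∩ Farrukh: 10:30-11:30, 13:00-14:00, 15:30-16:00.
Summing the common windows: 60 + 60 + 30 = 150 minutes.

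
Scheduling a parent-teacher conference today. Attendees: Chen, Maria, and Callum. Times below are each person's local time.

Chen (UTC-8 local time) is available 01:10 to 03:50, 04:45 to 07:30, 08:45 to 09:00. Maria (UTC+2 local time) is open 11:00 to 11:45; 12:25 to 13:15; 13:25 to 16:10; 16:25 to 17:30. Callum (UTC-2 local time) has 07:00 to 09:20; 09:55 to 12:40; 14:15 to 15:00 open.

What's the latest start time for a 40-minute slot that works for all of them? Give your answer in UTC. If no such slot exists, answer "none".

Chen in UTC: 09:10-11:50, 12:45-15:30, 16:45-17:00 (add 8h to convert from UTC-8).
Maria in UTC: 09:00-09:45, 10:25-11:15, 11:25-14:10, 14:25-15:30 (subtract 2h to convert from UTC+2).
Callum in UTC: 09:00-11:20, 11:55-14:40, 16:15-17:00 (add 2h to convert from UTC-2).
Chen ∩ Maria: 09:10-09:45, 10:25-11:15, 11:25-11:50, 12:45-14:10, 14:25-15:30.
Chen ∩ Maria ∩ Callum: 09:10-09:45, 10:25-11:15, 12:45-14:10, 14:25-14:40.
So the common availability across everyone is 09:10-09:45, 10:25-11:15, 12:45-14:10, 14:25-14:40.
The last common window of at least 40 minutes is 12:45-14:10; a 40-minute meeting can start as late as 13:30 and still end by 14:10.

13:30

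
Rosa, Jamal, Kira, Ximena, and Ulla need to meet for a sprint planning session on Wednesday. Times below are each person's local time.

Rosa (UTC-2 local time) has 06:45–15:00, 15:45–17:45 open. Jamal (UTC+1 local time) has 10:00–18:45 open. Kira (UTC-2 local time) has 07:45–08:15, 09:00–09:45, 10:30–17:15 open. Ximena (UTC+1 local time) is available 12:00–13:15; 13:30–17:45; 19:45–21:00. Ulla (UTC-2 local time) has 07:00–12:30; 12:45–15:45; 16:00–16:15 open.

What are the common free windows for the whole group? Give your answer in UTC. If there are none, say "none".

Rosa in UTC: 08:45-17:00, 17:45-19:45 (add 2h to convert from UTC-2).
Jamal in UTC: 09:00-17:45 (subtract 1h to convert from UTC+1).
Kira in UTC: 09:45-10:15, 11:00-11:45, 12:30-19:15 (add 2h to convert from UTC-2).
Ximena in UTC: 11:00-12:15, 12:30-16:45, 18:45-20:00 (subtract 1h to convert from UTC+1).
Ulla in UTC: 09:00-14:30, 14:45-17:45, 18:00-18:15 (add 2h to convert from UTC-2).
Rosa ∩ Jamal: 09:00-17:00.
Rosa ∩ Jamal ∩ Kira: 09:45-10:15, 11:00-11:45, 12:30-17:00.
Rosa ∩ Jamal ∩ Kira ∩ Ximena: 11:00-11:45, 12:30-16:45.
Rosa ∩ Jamal ∩ Kira ∩ Ximena ∩ Ulla: 11:00-11:45, 12:30-14:30, 14:45-16:45.

11:00-11:45, 12:30-14:30, 14:45-16:45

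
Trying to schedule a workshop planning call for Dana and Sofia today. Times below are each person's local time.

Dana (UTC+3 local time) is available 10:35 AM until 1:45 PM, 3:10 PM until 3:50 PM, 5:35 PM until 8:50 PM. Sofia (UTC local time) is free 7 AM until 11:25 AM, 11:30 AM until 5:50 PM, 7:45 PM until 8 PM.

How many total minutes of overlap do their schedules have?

425

Dana in UTC: 07:35-10:45, 12:10-12:50, 14:35-17:50 (subtract 3h to convert from UTC+3).
Sofia in UTC: 07:00-11:25, 11:30-17:50, 19:45-20:00.
Dana ∩ Sofia: 07:35-10:45, 12:10-12:50, 14:35-17:50.
Summing the common windows: 190 + 40 + 195 = 425 minutes.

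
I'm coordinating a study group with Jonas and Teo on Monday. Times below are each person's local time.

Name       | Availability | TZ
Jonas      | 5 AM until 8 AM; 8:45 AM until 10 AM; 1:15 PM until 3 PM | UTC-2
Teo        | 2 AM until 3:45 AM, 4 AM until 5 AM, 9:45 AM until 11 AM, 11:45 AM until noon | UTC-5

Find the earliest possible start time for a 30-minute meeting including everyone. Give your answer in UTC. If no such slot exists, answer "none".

07:00

Jonas in UTC: 07:00-10:00, 10:45-12:00, 15:15-17:00 (add 2h to convert from UTC-2).
Teo in UTC: 07:00-08:45, 09:00-10:00, 14:45-16:00, 16:45-17:00 (add 5h to convert from UTC-5).
Jonas ∩ Teo: 07:00-08:45, 09:00-10:00, 15:15-16:00, 16:45-17:00.
Those are the intersection windows.
The first common window of at least 30 minutes is 07:00-08:45, so the earliest start is 07:00.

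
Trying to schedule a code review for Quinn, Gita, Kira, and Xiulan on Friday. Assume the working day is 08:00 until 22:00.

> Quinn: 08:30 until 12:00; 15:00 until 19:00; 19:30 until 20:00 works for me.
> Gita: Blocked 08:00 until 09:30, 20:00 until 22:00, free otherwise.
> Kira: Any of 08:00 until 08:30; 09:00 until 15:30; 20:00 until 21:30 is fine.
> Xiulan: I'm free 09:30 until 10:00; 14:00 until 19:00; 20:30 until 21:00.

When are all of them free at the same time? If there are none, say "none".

Quinn free: 08:30-12:00, 15:00-19:00, 19:30-20:00.
Gita free: 09:30-20:00 (invert busy blocks within the working day).
Kira free: 08:00-08:30, 09:00-15:30, 20:00-21:30.
Xiulan free: 09:30-10:00, 14:00-19:00, 20:30-21:00.
Quinn ∩ Gita: 09:30-12:00, 15:00-19:00, 19:30-20:00.
Quinn ∩ Gita ∩ Kira: 09:30-12:00, 15:00-15:30.
Quinn ∩ Gita ∩ Kira ∩ Xiulan: 09:30-10:00, 15:00-15:30.

09:30-10:00, 15:00-15:30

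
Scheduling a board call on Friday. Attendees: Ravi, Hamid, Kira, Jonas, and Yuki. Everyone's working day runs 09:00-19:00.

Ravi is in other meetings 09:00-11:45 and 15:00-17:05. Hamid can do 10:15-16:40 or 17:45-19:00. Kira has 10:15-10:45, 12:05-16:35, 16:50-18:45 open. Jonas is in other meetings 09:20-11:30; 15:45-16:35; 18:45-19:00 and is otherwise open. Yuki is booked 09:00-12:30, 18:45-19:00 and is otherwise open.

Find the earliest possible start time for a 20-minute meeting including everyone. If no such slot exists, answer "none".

Ravi free: 11:45-15:00, 17:05-19:00 (invert busy blocks within the working day).
Hamid free: 10:15-16:40, 17:45-19:00.
Kira free: 10:15-10:45, 12:05-16:35, 16:50-18:45.
Jonas free: 09:00-09:20, 11:30-15:45, 16:35-18:45 (invert busy blocks within the working day).
Yuki free: 12:30-18:45 (invert busy blocks within the working day).
Ravi ∩ Hamid: 11:45-15:00, 17:45-19:00.
Ravi ∩ Hamid ∩ Kira: 12:05-15:00, 17:45-18:45.
Ravi ∩ Hamid ∩ Kira ∩ Jonas: 12:05-15:00, 17:45-18:45.
Ravi ∩ Hamid ∩ Kira ∩ Jonas ∩ Yuki: 12:30-15:00, 17:45-18:45.
So the common availability across everyone is 12:30-15:00, 17:45-18:45.
The first common window of at least 20 minutes is 12:30-15:00, so the earliest start is 12:30.

12:30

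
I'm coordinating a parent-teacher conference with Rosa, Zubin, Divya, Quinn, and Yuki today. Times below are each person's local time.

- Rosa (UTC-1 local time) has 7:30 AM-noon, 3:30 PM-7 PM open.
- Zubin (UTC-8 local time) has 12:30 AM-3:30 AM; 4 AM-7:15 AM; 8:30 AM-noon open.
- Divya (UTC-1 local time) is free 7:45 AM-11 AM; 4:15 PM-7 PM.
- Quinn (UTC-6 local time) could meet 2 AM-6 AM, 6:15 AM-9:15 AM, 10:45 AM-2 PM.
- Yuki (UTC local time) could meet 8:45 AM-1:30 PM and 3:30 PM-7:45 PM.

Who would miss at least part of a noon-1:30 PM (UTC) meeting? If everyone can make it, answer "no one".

Divya, Quinn, Rosa

Rosa in UTC: 08:30-13:00, 16:30-20:00 (add 1h to convert from UTC-1).
Zubin in UTC: 08:30-11:30, 12:00-15:15, 16:30-20:00 (add 8h to convert from UTC-8).
Divya in UTC: 08:45-12:00, 17:15-20:00 (add 1h to convert from UTC-1).
Quinn in UTC: 08:00-12:00, 12:15-15:15, 16:45-20:00 (add 6h to convert from UTC-6).
Yuki in UTC: 08:45-13:30, 15:30-19:45.
Rosa: not fully free for 12:00-13:30. Zubin: free for 12:00-13:30. Divya: not fully free for 12:00-13:30. Quinn: not fully free for 12:00-13:30. Yuki: free for 12:00-13:30.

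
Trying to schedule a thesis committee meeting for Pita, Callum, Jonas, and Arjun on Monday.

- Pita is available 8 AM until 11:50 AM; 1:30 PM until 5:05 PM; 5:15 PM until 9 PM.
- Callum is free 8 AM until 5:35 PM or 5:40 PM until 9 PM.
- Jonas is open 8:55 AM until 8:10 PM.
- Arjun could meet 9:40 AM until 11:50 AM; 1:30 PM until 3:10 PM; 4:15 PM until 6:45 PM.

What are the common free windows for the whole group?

Pita ∩ Callum: 08:00-11:50, 13:30-17:05, 17:15-17:35, 17:40-21:00.
Pita ∩ Callum ∩ Jonas: 08:55-11:50, 13:30-17:05, 17:15-17:35, 17:40-20:10.
Pita ∩ Callum ∩ Jonas ∩ Arjun: 09:40-11:50, 13:30-15:10, 16:15-17:05, 17:15-17:35, 17:40-18:45.

09:40-11:50, 13:30-15:10, 16:15-17:05, 17:15-17:35, 17:40-18:45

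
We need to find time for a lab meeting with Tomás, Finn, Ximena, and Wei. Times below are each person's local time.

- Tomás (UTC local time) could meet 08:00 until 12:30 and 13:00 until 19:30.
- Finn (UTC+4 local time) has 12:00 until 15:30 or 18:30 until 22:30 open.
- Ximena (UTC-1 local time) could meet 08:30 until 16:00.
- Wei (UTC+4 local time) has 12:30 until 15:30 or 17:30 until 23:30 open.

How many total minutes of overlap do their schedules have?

Tomás in UTC: 08:00-12:30, 13:00-19:30.
Finn in UTC: 08:00-11:30, 14:30-18:30 (subtract 4h to convert from UTC+4).
Ximena in UTC: 09:30-17:00 (add 1h to convert from UTC-1).
Wei in UTC: 08:30-11:30, 13:30-19:30 (subtract 4h to convert from UTC+4).
Tomás ∩ Finn: 08:00-11:30, 14:30-18:30.
Tomás ∩ Finn ∩ Ximena: 09:30-11:30, 14:30-17:00.
Tomás ∩ Finn ∩ Ximena ∩ Wei: 09:30-11:30, 14:30-17:00.
Summing the common windows: 120 + 150 = 270 minutes.

270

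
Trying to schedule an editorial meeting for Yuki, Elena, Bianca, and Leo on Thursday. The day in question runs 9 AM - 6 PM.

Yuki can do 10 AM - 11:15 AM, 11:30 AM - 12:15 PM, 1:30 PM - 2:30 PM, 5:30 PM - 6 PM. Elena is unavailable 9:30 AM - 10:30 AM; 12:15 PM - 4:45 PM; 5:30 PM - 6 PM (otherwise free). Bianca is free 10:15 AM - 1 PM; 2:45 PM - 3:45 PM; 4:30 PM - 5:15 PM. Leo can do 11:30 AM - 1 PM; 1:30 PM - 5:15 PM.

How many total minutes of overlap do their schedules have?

45

Yuki free: 10:00-11:15, 11:30-12:15, 13:30-14:30, 17:30-18:00.
Elena free: 09:00-09:30, 10:30-12:15, 16:45-17:30 (invert busy blocks within the working day).
Bianca free: 10:15-13:00, 14:45-15:45, 16:30-17:15.
Leo free: 11:30-13:00, 13:30-17:15.
Yuki ∩ Elena: 10:30-11:15, 11:30-12:15.
Yuki ∩ Elena ∩ Bianca: 10:30-11:15, 11:30-12:15.
Yuki ∩ Elena ∩ Bianca ∩ Leo: 11:30-12:15.
So the common availability across everyone is 11:30-12:15.
That's a single block of 45 minutes.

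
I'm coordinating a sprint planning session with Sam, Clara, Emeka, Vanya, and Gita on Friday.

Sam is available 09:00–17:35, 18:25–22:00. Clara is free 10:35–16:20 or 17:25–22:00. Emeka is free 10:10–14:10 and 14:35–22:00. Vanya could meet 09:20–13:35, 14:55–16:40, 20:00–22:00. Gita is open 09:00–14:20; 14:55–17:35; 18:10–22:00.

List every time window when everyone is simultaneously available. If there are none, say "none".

10:35-13:35, 14:55-16:20, 20:00-22:00

Sam ∩ Clara: 10:35-16:20, 17:25-17:35, 18:25-22:00.
Sam ∩ Clara ∩ Emeka: 10:35-14:10, 14:35-16:20, 17:25-17:35, 18:25-22:00.
Sam ∩ Clara ∩ Emeka ∩ Vanya: 10:35-13:35, 14:55-16:20, 20:00-22:00.
Sam ∩ Clara ∩ Emeka ∩ Vanya ∩ Gita: 10:35-13:35, 14:55-16:20, 20:00-22:00.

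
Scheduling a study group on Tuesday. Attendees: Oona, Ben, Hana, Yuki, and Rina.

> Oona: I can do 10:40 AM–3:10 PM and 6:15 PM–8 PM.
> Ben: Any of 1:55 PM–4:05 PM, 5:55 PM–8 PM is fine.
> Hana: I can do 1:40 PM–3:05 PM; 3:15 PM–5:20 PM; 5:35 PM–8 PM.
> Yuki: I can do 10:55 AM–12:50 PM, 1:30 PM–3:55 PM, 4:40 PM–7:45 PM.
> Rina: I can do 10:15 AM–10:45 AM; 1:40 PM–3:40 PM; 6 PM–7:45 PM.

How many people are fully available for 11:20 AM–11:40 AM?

Oona and Yuki can make the full 11:20-11:40 slot — that's 2.

2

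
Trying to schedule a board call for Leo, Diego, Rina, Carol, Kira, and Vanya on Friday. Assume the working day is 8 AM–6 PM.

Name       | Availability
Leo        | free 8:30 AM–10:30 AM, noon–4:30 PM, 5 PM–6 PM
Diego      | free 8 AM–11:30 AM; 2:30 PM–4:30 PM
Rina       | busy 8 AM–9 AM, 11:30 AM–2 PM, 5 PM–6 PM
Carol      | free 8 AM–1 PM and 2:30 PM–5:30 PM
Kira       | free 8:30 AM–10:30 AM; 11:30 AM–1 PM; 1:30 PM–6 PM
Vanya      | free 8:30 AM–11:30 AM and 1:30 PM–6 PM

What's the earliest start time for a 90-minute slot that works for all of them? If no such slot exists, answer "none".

Leo free: 08:30-10:30, 12:00-16:30, 17:00-18:00.
Diego free: 08:00-11:30, 14:30-16:30.
Rina free: 09:00-11:30, 14:00-17:00 (invert busy blocks within the working day).
Carol free: 08:00-13:00, 14:30-17:30.
Kira free: 08:30-10:30, 11:30-13:00, 13:30-18:00.
Vanya free: 08:30-11:30, 13:30-18:00.
Leo ∩ Diego: 08:30-10:30, 14:30-16:30.
Leo ∩ Diego ∩ Rina: 09:00-10:30, 14:30-16:30.
Leo ∩ Diego ∩ Rina ∩ Carol: 09:00-10:30, 14:30-16:30.
Leo ∩ Diego ∩ Rina ∩ Carol ∩ Kira: 09:00-10:30, 14:30-16:30.
Leo ∩ Diego ∩ Rina ∩ Carol ∩ Kira ∩ Vanya: 09:00-10:30, 14:30-16:30.
The first common window of at least 90 minutes is 09:00-10:30, so the earliest start is 09:00.

09:00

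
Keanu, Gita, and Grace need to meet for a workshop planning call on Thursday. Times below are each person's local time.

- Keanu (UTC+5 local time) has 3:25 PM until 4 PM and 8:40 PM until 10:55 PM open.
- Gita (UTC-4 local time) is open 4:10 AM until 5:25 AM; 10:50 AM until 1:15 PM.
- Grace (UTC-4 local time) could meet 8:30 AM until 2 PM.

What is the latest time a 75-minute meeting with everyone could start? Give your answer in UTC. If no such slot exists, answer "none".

Keanu in UTC: 10:25-11:00, 15:40-17:55 (subtract 5h to convert from UTC+5).
Gita in UTC: 08:10-09:25, 14:50-17:15 (add 4h to convert from UTC-4).
Grace in UTC: 12:30-18:00 (add 4h to convert from UTC-4).
Keanu ∩ Gita: 15:40-17:15.
Keanu ∩ Gita ∩ Grace: 15:40-17:15.
The last common window of at least 75 minutes is 15:40-17:15; a 75-minute meeting can start as late as 16:00 and still end by 17:15.

16:00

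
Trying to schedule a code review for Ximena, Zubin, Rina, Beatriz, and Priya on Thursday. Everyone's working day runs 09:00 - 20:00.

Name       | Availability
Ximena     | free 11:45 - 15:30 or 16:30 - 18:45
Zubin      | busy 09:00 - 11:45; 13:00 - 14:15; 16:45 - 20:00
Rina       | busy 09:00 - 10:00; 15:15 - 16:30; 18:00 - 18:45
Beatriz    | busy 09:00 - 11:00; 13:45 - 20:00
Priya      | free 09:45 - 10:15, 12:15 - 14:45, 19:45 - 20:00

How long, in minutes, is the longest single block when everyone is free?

45

Ximena free: 11:45-15:30, 16:30-18:45.
Zubin free: 11:45-13:00, 14:15-16:45 (invert busy blocks within the working day).
Rina free: 10:00-15:15, 16:30-18:00, 18:45-20:00 (invert busy blocks within the working day).
Beatriz free: 11:00-13:45 (invert busy blocks within the working day).
Priya free: 09:45-10:15, 12:15-14:45, 19:45-20:00.
Ximena ∩ Zubin: 11:45-13:00, 14:15-15:30, 16:30-16:45.
Ximena ∩ Zubin ∩ Rina: 11:45-13:00, 14:15-15:15, 16:30-16:45.
Ximena ∩ Zubin ∩ Rina ∩ Beatriz: 11:45-13:00.
Ximena ∩ Zubin ∩ Rina ∩ Beatriz ∩ Priya: 12:15-13:00.
The longest is 12:15-13:00 at 45 minutes.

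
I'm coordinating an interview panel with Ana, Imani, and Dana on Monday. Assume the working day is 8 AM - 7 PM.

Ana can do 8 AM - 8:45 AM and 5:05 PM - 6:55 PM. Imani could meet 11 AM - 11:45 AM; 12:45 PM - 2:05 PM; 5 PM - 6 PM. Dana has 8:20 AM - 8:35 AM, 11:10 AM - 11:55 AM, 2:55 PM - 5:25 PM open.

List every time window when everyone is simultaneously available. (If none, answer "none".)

17:05-17:25

Ana ∩ Imani: 17:05-18:00.
Ana ∩ Imani ∩ Dana: 17:05-17:25.
So the common availability across everyone is 17:05-17:25.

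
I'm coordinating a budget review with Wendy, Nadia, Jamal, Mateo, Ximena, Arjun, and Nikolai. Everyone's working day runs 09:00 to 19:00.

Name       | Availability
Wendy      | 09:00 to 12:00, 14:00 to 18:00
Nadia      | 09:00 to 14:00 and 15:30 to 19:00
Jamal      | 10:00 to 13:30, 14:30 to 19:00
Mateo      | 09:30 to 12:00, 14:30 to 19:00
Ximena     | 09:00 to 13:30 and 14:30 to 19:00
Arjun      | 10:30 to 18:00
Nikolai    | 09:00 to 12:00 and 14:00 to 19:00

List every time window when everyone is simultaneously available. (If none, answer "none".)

Wendy ∩ Nadia: 09:00-12:00, 15:30-18:00.
Wendy ∩ Nadia ∩ Jamal: 10:00-12:00, 15:30-18:00.
Wendy ∩ Nadia ∩ Jamal ∩ Mateo: 10:00-12:00, 15:30-18:00.
Wendy ∩ Nadia ∩ Jamal ∩ Mateo ∩ Ximena: 10:00-12:00, 15:30-18:00.
Wendy ∩ Nadia ∩ Jamal ∩ Mateo ∩ Ximena ∩ Arjun: 10:30-12:00, 15:30-18:00.
Wendy ∩ Nadia ∩ Jamal ∩ Mateo ∩ Ximena ∩ Arjun ∩ Nikolai: 10:30-12:00, 15:30-18:00.
Those are the intersection windows.

10:30-12:00, 15:30-18:00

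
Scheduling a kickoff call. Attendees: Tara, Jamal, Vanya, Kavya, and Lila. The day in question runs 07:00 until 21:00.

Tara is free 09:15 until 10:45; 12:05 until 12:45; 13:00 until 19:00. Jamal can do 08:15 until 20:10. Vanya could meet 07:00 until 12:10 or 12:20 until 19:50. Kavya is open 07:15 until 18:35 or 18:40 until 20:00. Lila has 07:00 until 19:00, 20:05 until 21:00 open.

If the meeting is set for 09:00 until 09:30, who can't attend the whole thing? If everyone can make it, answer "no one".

Tara

Tara: not fully free for 09:00-09:30. Jamal: free for 09:00-09:30. Vanya: free for 09:00-09:30. Kavya: free for 09:00-09:30. Lila: free for 09:00-09:30.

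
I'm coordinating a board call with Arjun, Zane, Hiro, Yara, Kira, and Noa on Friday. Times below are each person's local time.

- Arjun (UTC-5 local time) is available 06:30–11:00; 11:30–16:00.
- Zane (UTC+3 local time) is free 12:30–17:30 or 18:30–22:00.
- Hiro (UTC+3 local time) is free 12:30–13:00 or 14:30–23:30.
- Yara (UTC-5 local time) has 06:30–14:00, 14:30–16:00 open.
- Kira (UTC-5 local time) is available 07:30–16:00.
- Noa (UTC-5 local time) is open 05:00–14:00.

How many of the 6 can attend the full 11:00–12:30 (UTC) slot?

Arjun in UTC: 11:30-16:00, 16:30-21:00 (add 5h to convert from UTC-5).
Zane in UTC: 09:30-14:30, 15:30-19:00 (subtract 3h to convert from UTC+3).
Hiro in UTC: 09:30-10:00, 11:30-20:30 (subtract 3h to convert from UTC+3).
Yara in UTC: 11:30-19:00, 19:30-21:00 (add 5h to convert from UTC-5).
Kira in UTC: 12:30-21:00 (add 5h to convert from UTC-5).
Noa in UTC: 10:00-19:00 (add 5h to convert from UTC-5).
Zane and Noa can make the full 11:00-12:30 slot — that's 2.

2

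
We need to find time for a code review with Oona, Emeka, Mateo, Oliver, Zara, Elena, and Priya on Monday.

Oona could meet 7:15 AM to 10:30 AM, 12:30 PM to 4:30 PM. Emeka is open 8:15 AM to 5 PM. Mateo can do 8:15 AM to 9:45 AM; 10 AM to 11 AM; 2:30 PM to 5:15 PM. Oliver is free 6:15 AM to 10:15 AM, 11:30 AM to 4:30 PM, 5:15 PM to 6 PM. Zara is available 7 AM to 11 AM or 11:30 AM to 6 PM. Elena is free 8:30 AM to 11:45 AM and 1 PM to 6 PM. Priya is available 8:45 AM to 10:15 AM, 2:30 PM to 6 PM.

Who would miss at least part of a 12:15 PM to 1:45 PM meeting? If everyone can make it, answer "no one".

Elena, Mateo, Oona, Priya

Oona: not fully free for 12:15-13:45. Emeka: free for 12:15-13:45. Mateo: not fully free for 12:15-13:45. Oliver: free for 12:15-13:45. Zara: free for 12:15-13:45. Elena: not fully free for 12:15-13:45. Priya: not fully free for 12:15-13:45.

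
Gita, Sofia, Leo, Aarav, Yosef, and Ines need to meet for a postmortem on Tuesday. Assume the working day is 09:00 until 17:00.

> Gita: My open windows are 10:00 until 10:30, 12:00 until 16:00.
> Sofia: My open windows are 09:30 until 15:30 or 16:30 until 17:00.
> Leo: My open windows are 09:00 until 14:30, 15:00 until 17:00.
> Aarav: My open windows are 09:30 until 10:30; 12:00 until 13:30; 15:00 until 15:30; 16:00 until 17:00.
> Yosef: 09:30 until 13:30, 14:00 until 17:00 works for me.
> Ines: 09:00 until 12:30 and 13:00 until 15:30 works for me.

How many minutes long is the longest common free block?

Gita ∩ Sofia: 10:00-10:30, 12:00-15:30.
Gita ∩ Sofia ∩ Leo: 10:00-10:30, 12:00-14:30, 15:00-15:30.
Gita ∩ Sofia ∩ Leo ∩ Aarav: 10:00-10:30, 12:00-13:30, 15:00-15:30.
Gita ∩ Sofia ∩ Leo ∩ Aarav ∩ Yosef: 10:00-10:30, 12:00-13:30, 15:00-15:30.
Gita ∩ Sofia ∩ Leo ∩ Aarav ∩ Yosef ∩ Ines: 10:00-10:30, 12:00-12:30, 13:00-13:30, 15:00-15:30.
The longest is 10:00-10:30 at 30 minutes.

30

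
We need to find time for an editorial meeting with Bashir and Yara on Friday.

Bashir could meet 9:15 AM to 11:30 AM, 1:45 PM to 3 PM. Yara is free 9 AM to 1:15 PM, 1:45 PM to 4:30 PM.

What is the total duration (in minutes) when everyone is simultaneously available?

210

Bashir ∩ Yara: 09:15-11:30, 13:45-15:00.
Summing the common windows: 135 + 75 = 210 minutes.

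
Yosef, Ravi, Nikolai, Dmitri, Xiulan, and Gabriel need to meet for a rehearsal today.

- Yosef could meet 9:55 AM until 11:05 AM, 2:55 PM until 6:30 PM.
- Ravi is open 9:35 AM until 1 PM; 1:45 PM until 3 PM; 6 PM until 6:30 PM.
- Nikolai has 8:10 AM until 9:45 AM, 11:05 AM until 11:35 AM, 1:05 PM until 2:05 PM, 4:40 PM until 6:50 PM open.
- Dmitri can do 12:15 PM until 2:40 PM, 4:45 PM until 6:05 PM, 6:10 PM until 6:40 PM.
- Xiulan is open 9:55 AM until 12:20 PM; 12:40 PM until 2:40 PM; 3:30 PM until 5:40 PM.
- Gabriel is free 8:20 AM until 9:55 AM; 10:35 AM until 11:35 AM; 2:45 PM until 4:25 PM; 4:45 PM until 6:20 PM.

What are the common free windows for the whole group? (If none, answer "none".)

Yosef ∩ Ravi: 09:55-11:05, 14:55-15:00, 18:00-18:30.
Yosef ∩ Ravi ∩ Nikolai: 18:00-18:30.
Yosef ∩ Ravi ∩ Nikolai ∩ Dmitri: 18:00-18:05, 18:10-18:30.
Yosef ∩ Ravi ∩ Nikolai ∩ Dmitri ∩ Xiulan: ∅.
Yosef ∩ Ravi ∩ Nikolai ∩ Dmitri ∩ Xiulan ∩ Gabriel: ∅.
There is no time when everyone is free.

none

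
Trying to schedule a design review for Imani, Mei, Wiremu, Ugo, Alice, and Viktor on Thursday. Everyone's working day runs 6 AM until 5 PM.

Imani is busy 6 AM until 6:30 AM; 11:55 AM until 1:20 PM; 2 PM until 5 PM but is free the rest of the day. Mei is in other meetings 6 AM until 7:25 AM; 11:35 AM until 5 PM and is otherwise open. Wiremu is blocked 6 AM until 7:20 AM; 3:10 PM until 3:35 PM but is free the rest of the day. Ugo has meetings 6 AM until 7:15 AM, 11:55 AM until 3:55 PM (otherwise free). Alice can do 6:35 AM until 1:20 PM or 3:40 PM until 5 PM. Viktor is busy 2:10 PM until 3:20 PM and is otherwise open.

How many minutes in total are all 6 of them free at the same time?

250

Imani free: 06:30-11:55, 13:20-14:00 (invert busy blocks within the working day).
Mei free: 07:25-11:35 (invert busy blocks within the working day).
Wiremu free: 07:20-15:10, 15:35-17:00 (invert busy blocks within the working day).
Ugo free: 07:15-11:55, 15:55-17:00 (invert busy blocks within the working day).
Alice free: 06:35-13:20, 15:40-17:00.
Viktor free: 06:00-14:10, 15:20-17:00 (invert busy blocks within the working day).
Imani ∩ Mei: 07:25-11:35.
Imani ∩ Mei ∩ Wiremu: 07:25-11:35.
Imani ∩ Mei ∩ Wiremu ∩ Ugo: 07:25-11:35.
Imani ∩ Mei ∩ Wiremu ∩ Ugo ∩ Alice: 07:25-11:35.
Imani ∩ Mei ∩ Wiremu ∩ Ugo ∩ Alice ∩ Viktor: 07:25-11:35.
That's a single block of 250 minutes.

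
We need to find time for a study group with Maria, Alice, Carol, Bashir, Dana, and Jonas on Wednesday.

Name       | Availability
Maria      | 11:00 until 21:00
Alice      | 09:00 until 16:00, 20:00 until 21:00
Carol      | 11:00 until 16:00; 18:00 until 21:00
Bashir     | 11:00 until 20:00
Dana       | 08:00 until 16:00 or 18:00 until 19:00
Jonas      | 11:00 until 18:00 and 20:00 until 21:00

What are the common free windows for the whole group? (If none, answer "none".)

Maria ∩ Alice: 11:00-16:00, 20:00-21:00.
Maria ∩ Alice ∩ Carol: 11:00-16:00, 20:00-21:00.
Maria ∩ Alice ∩ Carol ∩ Bashir: 11:00-16:00.
Maria ∩ Alice ∩ Carol ∩ Bashir ∩ Dana: 11:00-16:00.
Maria ∩ Alice ∩ Carol ∩ Bashir ∩ Dana ∩ Jonas: 11:00-16:00.

11:00-16:00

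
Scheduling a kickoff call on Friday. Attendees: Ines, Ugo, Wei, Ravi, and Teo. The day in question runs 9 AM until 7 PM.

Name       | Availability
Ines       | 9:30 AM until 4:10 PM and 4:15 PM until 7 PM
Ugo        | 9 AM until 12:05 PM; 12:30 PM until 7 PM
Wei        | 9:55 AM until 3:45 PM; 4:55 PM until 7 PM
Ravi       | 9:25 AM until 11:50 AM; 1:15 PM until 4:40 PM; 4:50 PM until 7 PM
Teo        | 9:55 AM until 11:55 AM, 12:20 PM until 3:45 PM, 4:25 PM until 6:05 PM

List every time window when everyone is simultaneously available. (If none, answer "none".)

09:55-11:50, 13:15-15:45, 16:55-18:05

Ines ∩ Ugo: 09:30-12:05, 12:30-16:10, 16:15-19:00.
Ines ∩ Ugo ∩ Wei: 09:55-12:05, 12:30-15:45, 16:55-19:00.
Ines ∩ Ugo ∩ Wei ∩ Ravi: 09:55-11:50, 13:15-15:45, 16:55-19:00.
Ines ∩ Ugo ∩ Wei ∩ Ravi ∩ Teo: 09:55-11:50, 13:15-15:45, 16:55-18:05.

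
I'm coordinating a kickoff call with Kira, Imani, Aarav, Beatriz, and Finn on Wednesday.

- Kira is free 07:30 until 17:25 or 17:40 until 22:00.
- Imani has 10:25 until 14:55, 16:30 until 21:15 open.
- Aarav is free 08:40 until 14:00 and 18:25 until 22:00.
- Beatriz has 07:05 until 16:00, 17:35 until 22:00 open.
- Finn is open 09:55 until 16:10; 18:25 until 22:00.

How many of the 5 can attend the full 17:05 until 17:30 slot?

Imani can make the full 17:05-17:30 slot — that's 1.

1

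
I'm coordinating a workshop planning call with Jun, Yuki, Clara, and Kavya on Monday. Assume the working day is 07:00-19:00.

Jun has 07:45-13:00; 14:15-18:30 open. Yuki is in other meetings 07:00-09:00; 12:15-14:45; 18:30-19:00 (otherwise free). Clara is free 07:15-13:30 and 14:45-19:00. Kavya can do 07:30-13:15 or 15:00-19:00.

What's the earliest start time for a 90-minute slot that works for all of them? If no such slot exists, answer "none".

Jun free: 07:45-13:00, 14:15-18:30.
Yuki free: 09:00-12:15, 14:45-18:30 (invert busy blocks within the working day).
Clara free: 07:15-13:30, 14:45-19:00.
Kavya free: 07:30-13:15, 15:00-19:00.
Jun ∩ Yuki: 09:00-12:15, 14:45-18:30.
Jun ∩ Yuki ∩ Clara: 09:00-12:15, 14:45-18:30.
Jun ∩ Yuki ∩ Clara ∩ Kavya: 09:00-12:15, 15:00-18:30.
Those are the intersection windows.
The first common window of at least 90 minutes is 09:00-12:15, so the earliest start is 09:00.

09:00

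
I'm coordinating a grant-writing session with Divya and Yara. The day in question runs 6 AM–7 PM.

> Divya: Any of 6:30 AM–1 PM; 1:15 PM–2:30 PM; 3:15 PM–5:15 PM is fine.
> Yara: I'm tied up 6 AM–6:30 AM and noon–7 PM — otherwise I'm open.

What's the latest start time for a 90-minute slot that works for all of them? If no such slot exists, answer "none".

10:30

Divya free: 06:30-13:00, 13:15-14:30, 15:15-17:15.
Yara free: 06:30-12:00 (invert busy blocks within the working day).
Divya ∩ Yara: 06:30-12:00.
The last common window of at least 90 minutes is 06:30-12:00; a 90-minute meeting can start as late as 10:30 and still end by 12:00.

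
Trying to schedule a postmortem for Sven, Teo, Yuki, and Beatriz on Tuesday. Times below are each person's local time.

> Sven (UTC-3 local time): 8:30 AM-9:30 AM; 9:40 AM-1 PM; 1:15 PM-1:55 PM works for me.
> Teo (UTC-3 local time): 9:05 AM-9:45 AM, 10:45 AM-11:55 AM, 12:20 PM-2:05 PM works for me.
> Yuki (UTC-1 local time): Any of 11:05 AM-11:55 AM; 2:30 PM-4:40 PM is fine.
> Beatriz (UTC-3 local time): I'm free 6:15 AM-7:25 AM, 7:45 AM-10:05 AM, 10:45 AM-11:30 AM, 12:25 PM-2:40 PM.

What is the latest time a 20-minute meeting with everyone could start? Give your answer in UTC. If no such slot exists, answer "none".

Sven in UTC: 11:30-12:30, 12:40-16:00, 16:15-16:55 (add 3h to convert from UTC-3).
Teo in UTC: 12:05-12:45, 13:45-14:55, 15:20-17:05 (add 3h to convert from UTC-3).
Yuki in UTC: 12:05-12:55, 15:30-17:40 (add 1h to convert from UTC-1).
Beatriz in UTC: 09:15-10:25, 10:45-13:05, 13:45-14:30, 15:25-17:40 (add 3h to convert from UTC-3).
Sven ∩ Teo: 12:05-12:30, 12:40-12:45, 13:45-14:55, 15:20-16:00, 16:15-16:55.
Sven ∩ Teo ∩ Yuki: 12:05-12:30, 12:40-12:45, 15:30-16:00, 16:15-16:55.
Sven ∩ Teo ∩ Yuki ∩ Beatriz: 12:05-12:30, 12:40-12:45, 15:30-16:00, 16:15-16:55.
The last common window of at least 20 minutes is 16:15-16:55; a 20-minute meeting can start as late as 16:35 and still end by 16:55.

16:35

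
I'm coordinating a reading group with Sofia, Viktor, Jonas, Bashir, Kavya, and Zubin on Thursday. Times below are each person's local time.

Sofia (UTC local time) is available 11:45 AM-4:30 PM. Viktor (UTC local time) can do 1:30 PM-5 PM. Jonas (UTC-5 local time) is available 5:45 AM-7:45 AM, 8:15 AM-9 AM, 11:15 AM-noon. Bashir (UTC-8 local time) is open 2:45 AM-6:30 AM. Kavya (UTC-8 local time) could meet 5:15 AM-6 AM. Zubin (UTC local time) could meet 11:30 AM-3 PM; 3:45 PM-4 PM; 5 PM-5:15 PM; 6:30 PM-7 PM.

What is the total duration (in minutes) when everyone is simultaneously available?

30

Sofia in UTC: 11:45-16:30.
Viktor in UTC: 13:30-17:00.
Jonas in UTC: 10:45-12:45, 13:15-14:00, 16:15-17:00 (add 5h to convert from UTC-5).
Bashir in UTC: 10:45-14:30 (add 8h to convert from UTC-8).
Kavya in UTC: 13:15-14:00 (add 8h to convert from UTC-8).
Zubin in UTC: 11:30-15:00, 15:45-16:00, 17:00-17:15, 18:30-19:00.
Sofia ∩ Viktor: 13:30-16:30.
Sofia ∩ Viktor ∩ Jonas: 13:30-14:00, 16:15-16:30.
Sofia ∩ Viktor ∩ Jonas ∩ Bashir: 13:30-14:00.
Sofia ∩ Viktor ∩ Jonas ∩ Bashir ∩ Kavya: 13:30-14:00.
Sofia ∩ Viktor ∩ Jonas ∩ Bashir ∩ Kavya ∩ Zubin: 13:30-14:00.
That's a single block of 30 minutes.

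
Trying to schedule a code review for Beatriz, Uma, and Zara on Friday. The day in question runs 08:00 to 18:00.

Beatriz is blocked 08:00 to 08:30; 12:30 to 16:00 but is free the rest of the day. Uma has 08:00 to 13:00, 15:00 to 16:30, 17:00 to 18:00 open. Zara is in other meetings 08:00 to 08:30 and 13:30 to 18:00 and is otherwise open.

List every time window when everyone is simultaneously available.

Beatriz free: 08:30-12:30, 16:00-18:00 (invert busy blocks within the working day).
Uma free: 08:00-13:00, 15:00-16:30, 17:00-18:00.
Zara free: 08:30-13:30 (invert busy blocks within the working day).
Beatriz ∩ Uma: 08:30-12:30, 16:00-16:30, 17:00-18:00.
Beatriz ∩ Uma ∩ Zara: 08:30-12:30.

08:30-12:30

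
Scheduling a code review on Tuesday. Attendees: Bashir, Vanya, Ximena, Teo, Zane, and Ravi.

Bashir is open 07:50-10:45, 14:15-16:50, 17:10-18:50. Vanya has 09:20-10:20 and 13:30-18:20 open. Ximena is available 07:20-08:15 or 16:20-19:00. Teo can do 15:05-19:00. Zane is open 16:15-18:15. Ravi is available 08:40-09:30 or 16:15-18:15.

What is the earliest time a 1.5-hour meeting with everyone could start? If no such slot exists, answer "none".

none

Bashir ∩ Vanya: 09:20-10:20, 14:15-16:50, 17:10-18:20.
Bashir ∩ Vanya ∩ Ximena: 16:20-16:50, 17:10-18:20.
Bashir ∩ Vanya ∩ Ximena ∩ Teo: 16:20-16:50, 17:10-18:20.
Bashir ∩ Vanya ∩ Ximena ∩ Teo ∩ Zane: 16:20-16:50, 17:10-18:15.
Bashir ∩ Vanya ∩ Ximena ∩ Teo ∩ Zane ∩ Ravi: 16:20-16:50, 17:10-18:15.
No common window is at least 90 minutes long.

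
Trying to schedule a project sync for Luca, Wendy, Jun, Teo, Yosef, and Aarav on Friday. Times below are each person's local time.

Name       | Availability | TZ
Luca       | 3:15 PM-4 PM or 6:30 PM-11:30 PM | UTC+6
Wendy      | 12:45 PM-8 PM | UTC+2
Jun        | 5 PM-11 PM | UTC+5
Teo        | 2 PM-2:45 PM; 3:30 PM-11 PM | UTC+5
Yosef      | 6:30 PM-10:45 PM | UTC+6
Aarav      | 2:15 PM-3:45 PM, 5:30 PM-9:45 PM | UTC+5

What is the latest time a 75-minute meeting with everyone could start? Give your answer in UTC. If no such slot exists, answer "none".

Luca in UTC: 09:15-10:00, 12:30-17:30 (subtract 6h to convert from UTC+6).
Wendy in UTC: 10:45-18:00 (subtract 2h to convert from UTC+2).
Jun in UTC: 12:00-18:00 (subtract 5h to convert from UTC+5).
Teo in UTC: 09:00-09:45, 10:30-18:00 (subtract 5h to convert from UTC+5).
Yosef in UTC: 12:30-16:45 (subtract 6h to convert from UTC+6).
Aarav in UTC: 09:15-10:45, 12:30-16:45 (subtract 5h to convert from UTC+5).
Luca ∩ Wendy: 12:30-17:30.
Luca ∩ Wendy ∩ Jun: 12:30-17:30.
Luca ∩ Wendy ∩ Jun ∩ Teo: 12:30-17:30.
Luca ∩ Wendy ∩ Jun ∩ Teo ∩ Yosef: 12:30-16:45.
Luca ∩ Wendy ∩ Jun ∩ Teo ∩ Yosef ∩ Aarav: 12:30-16:45.
The last common window of at least 75 minutes is 12:30-16:45; a 75-minute meeting can start as late as 15:30 and still end by 16:45.

15:30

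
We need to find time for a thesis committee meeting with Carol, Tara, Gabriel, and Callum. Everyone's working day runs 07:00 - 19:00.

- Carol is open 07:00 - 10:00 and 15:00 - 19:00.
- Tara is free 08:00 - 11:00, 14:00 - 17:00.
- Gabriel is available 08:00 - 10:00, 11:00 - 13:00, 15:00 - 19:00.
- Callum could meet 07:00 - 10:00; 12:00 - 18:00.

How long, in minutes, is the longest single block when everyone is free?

120

Carol ∩ Tara: 08:00-10:00, 15:00-17:00.
Carol ∩ Tara ∩ Gabriel: 08:00-10:00, 15:00-17:00.
Carol ∩ Tara ∩ Gabriel ∩ Callum: 08:00-10:00, 15:00-17:00.
Those are the intersection windows.
The longest is 08:00-10:00 at 120 minutes.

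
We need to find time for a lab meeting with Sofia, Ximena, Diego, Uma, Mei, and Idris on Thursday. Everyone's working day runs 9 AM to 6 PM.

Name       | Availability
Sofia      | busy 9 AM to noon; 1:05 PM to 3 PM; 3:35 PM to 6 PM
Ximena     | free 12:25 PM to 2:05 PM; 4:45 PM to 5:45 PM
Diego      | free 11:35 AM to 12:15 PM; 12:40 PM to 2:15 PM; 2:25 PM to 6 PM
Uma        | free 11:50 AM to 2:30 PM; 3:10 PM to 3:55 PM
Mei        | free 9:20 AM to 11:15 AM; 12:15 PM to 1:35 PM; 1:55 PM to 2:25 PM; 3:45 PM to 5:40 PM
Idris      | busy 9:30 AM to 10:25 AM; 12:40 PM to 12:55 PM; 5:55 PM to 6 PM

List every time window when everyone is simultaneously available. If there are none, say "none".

Sofia free: 12:00-13:05, 15:00-15:35 (invert busy blocks within the working day).
Ximena free: 12:25-14:05, 16:45-17:45.
Diego free: 11:35-12:15, 12:40-14:15, 14:25-18:00.
Uma free: 11:50-14:30, 15:10-15:55.
Mei free: 09:20-11:15, 12:15-13:35, 13:55-14:25, 15:45-17:40.
Idris free: 09:00-09:30, 10:25-12:40, 12:55-17:55 (invert busy blocks within the working day).
Sofia ∩ Ximena: 12:25-13:05.
Sofia ∩ Ximena ∩ Diego: 12:40-13:05.
Sofia ∩ Ximena ∩ Diego ∩ Uma: 12:40-13:05.
Sofia ∩ Ximena ∩ Diego ∩ Uma ∩ Mei: 12:40-13:05.
Sofia ∩ Ximena ∩ Diego ∩ Uma ∩ Mei ∩ Idris: 12:55-13:05.
So the common availability across everyone is 12:55-13:05.

12:55-13:05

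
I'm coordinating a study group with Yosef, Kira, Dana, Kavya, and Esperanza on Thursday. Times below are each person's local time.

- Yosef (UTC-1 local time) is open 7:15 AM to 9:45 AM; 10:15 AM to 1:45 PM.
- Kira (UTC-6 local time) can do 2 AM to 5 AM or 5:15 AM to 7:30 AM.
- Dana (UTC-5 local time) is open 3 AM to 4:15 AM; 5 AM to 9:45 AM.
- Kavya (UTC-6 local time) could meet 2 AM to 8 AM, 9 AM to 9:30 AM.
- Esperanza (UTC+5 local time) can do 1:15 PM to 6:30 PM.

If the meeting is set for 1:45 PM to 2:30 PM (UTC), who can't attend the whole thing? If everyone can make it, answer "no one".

Yosef in UTC: 08:15-10:45, 11:15-14:45 (add 1h to convert from UTC-1).
Kira in UTC: 08:00-11:00, 11:15-13:30 (add 6h to convert from UTC-6).
Dana in UTC: 08:00-09:15, 10:00-14:45 (add 5h to convert from UTC-5).
Kavya in UTC: 08:00-14:00, 15:00-15:30 (add 6h to convert from UTC-6).
Esperanza in UTC: 08:15-13:30 (subtract 5h to convert from UTC+5).
Yosef: free for 13:45-14:30. Kira: not fully free for 13:45-14:30. Dana: free for 13:45-14:30. Kavya: not fully free for 13:45-14:30. Esperanza: not fully free for 13:45-14:30.

Esperanza, Kavya, Kira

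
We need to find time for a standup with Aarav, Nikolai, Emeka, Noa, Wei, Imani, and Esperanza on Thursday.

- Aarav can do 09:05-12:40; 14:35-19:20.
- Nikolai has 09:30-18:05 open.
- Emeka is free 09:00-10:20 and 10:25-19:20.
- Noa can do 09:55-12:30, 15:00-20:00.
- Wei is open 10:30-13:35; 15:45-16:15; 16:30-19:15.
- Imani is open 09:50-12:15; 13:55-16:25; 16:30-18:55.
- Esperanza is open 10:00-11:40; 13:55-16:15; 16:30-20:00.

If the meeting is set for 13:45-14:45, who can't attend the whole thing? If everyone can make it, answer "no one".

Aarav, Esperanza, Imani, Noa, Wei

Aarav: not fully free for 13:45-14:45. Nikolai: free for 13:45-14:45. Emeka: free for 13:45-14:45. Noa: not fully free for 13:45-14:45. Wei: not fully free for 13:45-14:45. Imani: not fully free for 13:45-14:45. Esperanza: not fully free for 13:45-14:45.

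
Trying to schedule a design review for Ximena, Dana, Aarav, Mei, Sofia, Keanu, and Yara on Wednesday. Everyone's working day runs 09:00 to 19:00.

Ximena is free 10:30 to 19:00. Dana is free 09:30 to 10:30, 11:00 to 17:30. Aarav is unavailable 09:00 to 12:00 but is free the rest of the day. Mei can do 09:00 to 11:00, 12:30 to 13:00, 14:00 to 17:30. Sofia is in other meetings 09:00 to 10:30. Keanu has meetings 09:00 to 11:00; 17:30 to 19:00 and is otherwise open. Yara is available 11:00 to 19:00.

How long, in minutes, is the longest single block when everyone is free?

210

Ximena free: 10:30-19:00.
Dana free: 09:30-10:30, 11:00-17:30.
Aarav free: 12:00-19:00 (invert busy blocks within the working day).
Mei free: 09:00-11:00, 12:30-13:00, 14:00-17:30.
Sofia free: 10:30-19:00 (invert busy blocks within the working day).
Keanu free: 11:00-17:30 (invert busy blocks within the working day).
Yara free: 11:00-19:00.
Ximena ∩ Dana: 11:00-17:30.
Ximena ∩ Dana ∩ Aarav: 12:00-17:30.
Ximena ∩ Dana ∩ Aarav ∩ Mei: 12:30-13:00, 14:00-17:30.
Ximena ∩ Dana ∩ Aarav ∩ Mei ∩ Sofia: 12:30-13:00, 14:00-17:30.
Ximena ∩ Dana ∩ Aarav ∩ Mei ∩ Sofia ∩ Keanu: 12:30-13:00, 14:00-17:30.
Ximena ∩ Dana ∩ Aarav ∩ Mei ∩ Sofia ∩ Keanu ∩ Yara: 12:30-13:00, 14:00-17:30.
The longest is 14:00-17:30 at 210 minutes.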